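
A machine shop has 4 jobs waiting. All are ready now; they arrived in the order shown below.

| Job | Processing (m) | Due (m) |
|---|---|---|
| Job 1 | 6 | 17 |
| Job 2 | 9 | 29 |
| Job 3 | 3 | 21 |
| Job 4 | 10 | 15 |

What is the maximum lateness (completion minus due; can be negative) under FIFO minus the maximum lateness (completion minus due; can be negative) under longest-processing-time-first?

5

FIFO (arrival order): Job 1 Job 2 Job 3 Job 4.
Job 1: 0→6, due 17, lateness -11
Job 2: 6→15, due 29, lateness -14
Job 3: 15→18, due 21, lateness -3
Job 4: 18→28, due 15, lateness 13
Maximum = 13.
LPT (decreasing processing time): Job 4 Job 2 Job 1 Job 3.
Job 4: 0→10, due 15, lateness -5
Job 2: 10→19, due 29, lateness -10
Job 1: 19→25, due 17, lateness 8
Job 3: 25→28, due 21, lateness 7
Maximum = 8.
Difference = 13 − 8 = 5.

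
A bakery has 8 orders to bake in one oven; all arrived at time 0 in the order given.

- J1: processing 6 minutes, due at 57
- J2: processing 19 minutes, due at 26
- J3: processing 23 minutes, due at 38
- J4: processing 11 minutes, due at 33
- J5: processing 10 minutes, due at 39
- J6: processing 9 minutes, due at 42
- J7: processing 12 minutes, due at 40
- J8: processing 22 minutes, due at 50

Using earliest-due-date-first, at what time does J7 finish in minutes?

EDD (increasing due date): J2 J4 J3 J5 J7 J6 J8 J1.
J2: 0→19
J4: 19→30
J3: 30→53
J5: 53→63
J7: 63→75

75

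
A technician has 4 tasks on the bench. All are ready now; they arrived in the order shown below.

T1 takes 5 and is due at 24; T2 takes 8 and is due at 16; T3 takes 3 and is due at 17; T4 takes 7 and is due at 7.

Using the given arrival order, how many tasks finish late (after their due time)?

1

FIFO (arrival order): T1 T2 T3 T4.
T1: 0→5, due 24, tardiness 0
T2: 5→13, due 16, tardiness 0
T3: 13→16, due 17, tardiness 0
T4: 16→23, due 7, tardiness 16
Late tasks: 1.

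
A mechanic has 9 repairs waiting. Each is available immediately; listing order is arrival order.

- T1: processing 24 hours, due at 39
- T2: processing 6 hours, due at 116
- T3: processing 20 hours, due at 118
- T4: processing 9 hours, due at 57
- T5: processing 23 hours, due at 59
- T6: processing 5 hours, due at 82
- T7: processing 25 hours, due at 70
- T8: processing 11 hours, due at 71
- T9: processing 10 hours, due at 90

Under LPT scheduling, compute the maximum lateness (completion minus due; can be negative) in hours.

LPT (decreasing processing time): T7 T1 T5 T3 T8 T9 T4 T2 T6.
T7: 0→25, due 70, lateness -45
T1: 25→49, due 39, lateness 10
T5: 49→72, due 59, lateness 13
T3: 72→92, due 118, lateness -26
T8: 92→103, due 71, lateness 32
T9: 103→113, due 90, lateness 23
T4: 113→122, due 57, lateness 65
T2: 122→128, due 116, lateness 12
T6: 128→133, due 82, lateness 51
Maximum = 65.

65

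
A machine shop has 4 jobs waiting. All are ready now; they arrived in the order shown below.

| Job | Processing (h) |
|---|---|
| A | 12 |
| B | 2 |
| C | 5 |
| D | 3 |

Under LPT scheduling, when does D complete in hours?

LPT (decreasing processing time): A C D B.
A: 0→12
C: 12→17
D: 17→20

20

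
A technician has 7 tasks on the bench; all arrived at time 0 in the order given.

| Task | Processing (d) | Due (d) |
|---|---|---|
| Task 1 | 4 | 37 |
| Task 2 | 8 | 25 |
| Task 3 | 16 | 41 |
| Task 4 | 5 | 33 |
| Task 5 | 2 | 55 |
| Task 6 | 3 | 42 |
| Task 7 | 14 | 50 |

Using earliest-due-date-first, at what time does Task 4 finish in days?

13

EDD (increasing due date): Task 2 Task 4 Task 1 Task 3 Task 6 Task 7 Task 5.
Task 2: 0→8
Task 4: 8→13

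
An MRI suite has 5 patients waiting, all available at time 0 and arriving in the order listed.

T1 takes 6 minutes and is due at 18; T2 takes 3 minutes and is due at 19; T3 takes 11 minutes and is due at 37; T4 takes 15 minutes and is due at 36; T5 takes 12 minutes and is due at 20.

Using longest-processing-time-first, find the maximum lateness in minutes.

28

LPT (decreasing processing time): T4 T5 T3 T1 T2.
T4: 0→15, due 36, lateness -21
T5: 15→27, due 20, lateness 7
T3: 27→38, due 37, lateness 1
T1: 38→44, due 18, lateness 26
T2: 44→47, due 19, lateness 28
Maximum = 28.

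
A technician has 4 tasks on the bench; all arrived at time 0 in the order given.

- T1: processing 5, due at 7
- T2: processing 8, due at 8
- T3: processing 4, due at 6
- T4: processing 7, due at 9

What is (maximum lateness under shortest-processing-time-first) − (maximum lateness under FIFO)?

SPT (increasing processing time): T3 T1 T4 T2.
T3: 0→4, due 6, lateness -2
T1: 4→9, due 7, lateness 2
T4: 9→16, due 9, lateness 7
T2: 16→24, due 8, lateness 16
Maximum = 16.
FIFO (arrival order): T1 T2 T3 T4.
T1: 0→5, due 7, lateness -2
T2: 5→13, due 8, lateness 5
T3: 13→17, due 6, lateness 11
T4: 17→24, due 9, lateness 15
Maximum = 15.
Difference = 16 − 15 = 1.

1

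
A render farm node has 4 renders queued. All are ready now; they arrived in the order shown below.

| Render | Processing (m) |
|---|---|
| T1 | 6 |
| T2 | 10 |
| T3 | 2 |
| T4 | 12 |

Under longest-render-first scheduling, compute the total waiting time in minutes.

62

LPT (decreasing processing time): T4 T2 T1 T3.
T4: waits 0, runs 0→12
T2: waits 12, runs 12→22
T1: waits 22, runs 22→28
T3: waits 28, runs 28→30
Sum = 0+12+22+28 = 62.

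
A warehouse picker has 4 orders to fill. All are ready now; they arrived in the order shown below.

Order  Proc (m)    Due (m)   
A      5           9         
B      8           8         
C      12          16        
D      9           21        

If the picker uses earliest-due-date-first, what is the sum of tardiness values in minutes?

EDD (increasing due date): B A C D.
B: 0→8, due 8, tardiness 0
A: 8→13, due 9, tardiness 4
C: 13→25, due 16, tardiness 9
D: 25→34, due 21, tardiness 13
Sum = 0+4+9+13 = 26.

26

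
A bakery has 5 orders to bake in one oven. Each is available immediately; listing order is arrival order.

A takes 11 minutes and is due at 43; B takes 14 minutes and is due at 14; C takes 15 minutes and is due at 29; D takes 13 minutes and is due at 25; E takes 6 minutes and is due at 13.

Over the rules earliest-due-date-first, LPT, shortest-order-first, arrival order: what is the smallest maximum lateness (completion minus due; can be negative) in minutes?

EDD (increasing due date): E B D C A.
E: 0→6, due 13, lateness -7
B: 6→20, due 14, lateness 6
D: 20→33, due 25, lateness 8
C: 33→48, due 29, lateness 19
A: 48→59, due 43, lateness 16
Maximum = 19.
LPT (decreasing processing time): C B D A E.
C: 0→15, due 29, lateness -14
B: 15→29, due 14, lateness 15
D: 29→42, due 25, lateness 17
A: 42→53, due 43, lateness 10
E: 53→59, due 13, lateness 46
Maximum = 46.
SPT (increasing processing time): E A D B C.
E: 0→6, due 13, lateness -7
A: 6→17, due 43, lateness -26
D: 17→30, due 25, lateness 5
B: 30→44, due 14, lateness 30
C: 44→59, due 29, lateness 30
Maximum = 30.
FIFO (arrival order): A B C D E.
A: 0→11, due 43, lateness -32
B: 11→25, due 14, lateness 11
C: 25→40, due 29, lateness 11
D: 40→53, due 25, lateness 28
E: 53→59, due 13, lateness 46
Maximum = 46.
EDD 19, LPT 46, SPT 30, FIFO 46 → minimum 19.

19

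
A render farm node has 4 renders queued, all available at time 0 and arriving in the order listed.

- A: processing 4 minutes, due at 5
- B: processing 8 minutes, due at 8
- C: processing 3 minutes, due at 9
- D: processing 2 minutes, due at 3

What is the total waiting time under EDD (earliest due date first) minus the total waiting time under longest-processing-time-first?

EDD (increasing due date): D A B C.
D: waits 0, runs 0→2
A: waits 2, runs 2→6
B: waits 6, runs 6→14
C: waits 14, runs 14→17
Sum = 0+2+6+14 = 22.
LPT (decreasing processing time): B A C D.
B: waits 0, runs 0→8
A: waits 8, runs 8→12
C: waits 12, runs 12→15
D: waits 15, runs 15→17
Sum = 0+8+12+15 = 35.
Difference = 22 − 35 = -13.

-13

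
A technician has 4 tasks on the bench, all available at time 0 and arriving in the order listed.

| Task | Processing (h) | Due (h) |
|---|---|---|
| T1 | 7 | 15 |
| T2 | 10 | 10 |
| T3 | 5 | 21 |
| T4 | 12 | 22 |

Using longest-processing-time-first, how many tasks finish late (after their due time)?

LPT (decreasing processing time): T4 T2 T1 T3.
T4: 0→12, due 22, tardiness 0
T2: 12→22, due 10, tardiness 12
T1: 22→29, due 15, tardiness 14
T3: 29→34, due 21, tardiness 13
Late tasks: 3.

3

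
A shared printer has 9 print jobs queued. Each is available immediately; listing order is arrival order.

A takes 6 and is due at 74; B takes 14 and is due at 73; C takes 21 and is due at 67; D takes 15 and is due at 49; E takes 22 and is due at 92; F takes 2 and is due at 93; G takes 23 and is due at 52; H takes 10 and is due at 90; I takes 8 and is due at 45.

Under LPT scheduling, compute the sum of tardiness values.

210

LPT (decreasing processing time): G E C D B H I A F.
G: 0→23, due 52, tardiness 0
E: 23→45, due 92, tardiness 0
C: 45→66, due 67, tardiness 0
D: 66→81, due 49, tardiness 32
B: 81→95, due 73, tardiness 22
H: 95→105, due 90, tardiness 15
I: 105→113, due 45, tardiness 68
A: 113→119, due 74, tardiness 45
F: 119→121, due 93, tardiness 28
Sum = 0+0+0+32+22+15+68+45+28 = 210.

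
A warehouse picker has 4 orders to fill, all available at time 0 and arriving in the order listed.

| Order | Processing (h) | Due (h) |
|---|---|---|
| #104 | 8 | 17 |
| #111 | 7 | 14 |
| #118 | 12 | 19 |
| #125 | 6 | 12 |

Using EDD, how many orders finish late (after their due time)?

2

EDD (increasing due date): #125 #111 #104 #118.
#125: 0→6, due 12, tardiness 0
#111: 6→13, due 14, tardiness 0
#104: 13→21, due 17, tardiness 4
#118: 21→33, due 19, tardiness 14
Late orders: 2.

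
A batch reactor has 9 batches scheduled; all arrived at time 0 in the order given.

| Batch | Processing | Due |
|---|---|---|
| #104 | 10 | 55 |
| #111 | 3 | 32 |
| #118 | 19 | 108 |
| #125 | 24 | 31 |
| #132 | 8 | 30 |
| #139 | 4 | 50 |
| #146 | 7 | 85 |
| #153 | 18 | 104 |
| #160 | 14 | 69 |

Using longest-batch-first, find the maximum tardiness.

75

LPT (decreasing processing time): #125 #118 #153 #160 #104 #132 #146 #139 #111.
#125: 0→24, due 31, tardiness 0
#118: 24→43, due 108, tardiness 0
#153: 43→61, due 104, tardiness 0
#160: 61→75, due 69, tardiness 6
#104: 75→85, due 55, tardiness 30
#132: 85→93, due 30, tardiness 63
#146: 93→100, due 85, tardiness 15
#139: 100→104, due 50, tardiness 54
#111: 104→107, due 32, tardiness 75
Maximum = 75.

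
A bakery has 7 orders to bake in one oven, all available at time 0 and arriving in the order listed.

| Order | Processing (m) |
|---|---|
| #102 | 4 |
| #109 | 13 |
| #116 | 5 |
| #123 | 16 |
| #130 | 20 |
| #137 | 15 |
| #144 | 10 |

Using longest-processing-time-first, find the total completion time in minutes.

LPT (decreasing processing time): #130 #123 #137 #109 #144 #116 #102.
#130: 0→20
#123: 20→36
#137: 36→51
#109: 51→64
#144: 64→74
#116: 74→79
#102: 79→83
Sum = 20+36+51+64+74+79+83 = 407.

407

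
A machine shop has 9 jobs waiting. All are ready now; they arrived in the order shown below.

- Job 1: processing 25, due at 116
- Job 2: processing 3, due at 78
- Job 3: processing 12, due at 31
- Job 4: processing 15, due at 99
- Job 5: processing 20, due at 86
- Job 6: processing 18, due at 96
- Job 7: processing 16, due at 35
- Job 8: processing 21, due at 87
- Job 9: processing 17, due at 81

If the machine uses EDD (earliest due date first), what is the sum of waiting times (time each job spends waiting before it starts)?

EDD (increasing due date): Job 3 Job 7 Job 2 Job 9 Job 5 Job 8 Job 6 Job 4 Job 1.
Job 3: waits 0, runs 0→12
Job 7: waits 12, runs 12→28
Job 2: waits 28, runs 28→31
Job 9: waits 31, runs 31→48
Job 5: waits 48, runs 48→68
Job 8: waits 68, runs 68→89
Job 6: waits 89, runs 89→107
Job 4: waits 107, runs 107→122
Job 1: waits 122, runs 122→147
Sum = 0+12+28+31+48+68+89+107+122 = 505.

505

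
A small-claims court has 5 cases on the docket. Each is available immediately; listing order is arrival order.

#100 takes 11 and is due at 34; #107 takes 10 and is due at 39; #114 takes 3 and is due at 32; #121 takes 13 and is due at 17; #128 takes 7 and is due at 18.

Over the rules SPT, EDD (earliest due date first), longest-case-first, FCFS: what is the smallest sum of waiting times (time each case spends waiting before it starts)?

64

SPT (increasing processing time): #114 #128 #107 #100 #121.
#114: waits 0, runs 0→3
#128: waits 3, runs 3→10
#107: waits 10, runs 10→20
#100: waits 20, runs 20→31
#121: waits 31, runs 31→44
Sum = 0+3+10+20+31 = 64.
EDD (increasing due date): #121 #128 #114 #100 #107.
#121: waits 0, runs 0→13
#128: waits 13, runs 13→20
#114: waits 20, runs 20→23
#100: waits 23, runs 23→34
#107: waits 34, runs 34→44
Sum = 0+13+20+23+34 = 90.
LPT (decreasing processing time): #121 #100 #107 #128 #114.
#121: waits 0, runs 0→13
#100: waits 13, runs 13→24
#107: waits 24, runs 24→34
#128: waits 34, runs 34→41
#114: waits 41, runs 41→44
Sum = 0+13+24+34+41 = 112.
FIFO (arrival order): #100 #107 #114 #121 #128.
#100: waits 0, runs 0→11
#107: waits 11, runs 11→21
#114: waits 21, runs 21→24
#121: waits 24, runs 24→37
#128: waits 37, runs 37→44
Sum = 0+11+21+24+37 = 93.
SPT 64, EDD 90, LPT 112, FIFO 93 → minimum 64.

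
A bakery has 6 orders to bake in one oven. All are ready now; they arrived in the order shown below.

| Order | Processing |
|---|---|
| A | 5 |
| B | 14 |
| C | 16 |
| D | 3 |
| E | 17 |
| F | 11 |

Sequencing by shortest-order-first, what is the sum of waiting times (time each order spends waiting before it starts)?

112

SPT (increasing processing time): D A F B C E.
D: waits 0, runs 0→3
A: waits 3, runs 3→8
F: waits 8, runs 8→19
B: waits 19, runs 19→33
C: waits 33, runs 33→49
E: waits 49, runs 49→66
Sum = 0+3+8+19+33+49 = 112.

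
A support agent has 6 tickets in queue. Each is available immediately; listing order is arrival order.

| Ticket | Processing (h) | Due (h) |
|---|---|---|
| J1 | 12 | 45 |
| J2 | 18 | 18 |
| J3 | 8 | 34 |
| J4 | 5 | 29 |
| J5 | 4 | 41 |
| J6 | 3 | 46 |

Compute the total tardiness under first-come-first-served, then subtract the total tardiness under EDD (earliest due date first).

34

FIFO (arrival order): J1 J2 J3 J4 J5 J6.
J1: 0→12, due 45, tardiness 0
J2: 12→30, due 18, tardiness 12
J3: 30→38, due 34, tardiness 4
J4: 38→43, due 29, tardiness 14
J5: 43→47, due 41, tardiness 6
J6: 47→50, due 46, tardiness 4
Sum = 0+12+4+14+6+4 = 40.
EDD (increasing due date): J2 J4 J3 J5 J1 J6.
J2: 0→18, due 18, tardiness 0
J4: 18→23, due 29, tardiness 0
J3: 23→31, due 34, tardiness 0
J5: 31→35, due 41, tardiness 0
J1: 35→47, due 45, tardiness 2
J6: 47→50, due 46, tardiness 4
Sum = 0+0+0+0+2+4 = 6.
Difference = 40 − 6 = 34.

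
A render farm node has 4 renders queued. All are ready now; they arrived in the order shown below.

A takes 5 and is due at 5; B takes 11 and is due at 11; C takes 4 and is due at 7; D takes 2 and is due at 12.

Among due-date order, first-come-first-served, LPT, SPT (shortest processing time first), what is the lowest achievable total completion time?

EDD (increasing due date): A C B D.
A: 0→5
C: 5→9
B: 9→20
D: 20→22
Sum = 5+9+20+22 = 56.
FIFO (arrival order): A B C D.
A: 0→5
B: 5→16
C: 16→20
D: 20→22
Sum = 5+16+20+22 = 63.
LPT (decreasing processing time): B A C D.
B: 0→11
A: 11→16
C: 16→20
D: 20→22
Sum = 11+16+20+22 = 69.
SPT (increasing processing time): D C A B.
D: 0→2
C: 2→6
A: 6→11
B: 11→22
Sum = 2+6+11+22 = 41.
EDD 56, FIFO 63, LPT 69, SPT 41 → minimum 41.

41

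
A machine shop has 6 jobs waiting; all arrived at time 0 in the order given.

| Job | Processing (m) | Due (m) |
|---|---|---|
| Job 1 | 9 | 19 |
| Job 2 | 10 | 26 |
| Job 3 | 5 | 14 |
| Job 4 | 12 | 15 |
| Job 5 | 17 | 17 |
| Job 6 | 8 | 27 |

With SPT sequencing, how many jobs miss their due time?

4

SPT (increasing processing time): Job 3 Job 6 Job 1 Job 2 Job 4 Job 5.
Job 3: 0→5, due 14, tardiness 0
Job 6: 5→13, due 27, tardiness 0
Job 1: 13→22, due 19, tardiness 3
Job 2: 22→32, due 26, tardiness 6
Job 4: 32→44, due 15, tardiness 29
Job 5: 44→61, due 17, tardiness 44
Late jobs: 4.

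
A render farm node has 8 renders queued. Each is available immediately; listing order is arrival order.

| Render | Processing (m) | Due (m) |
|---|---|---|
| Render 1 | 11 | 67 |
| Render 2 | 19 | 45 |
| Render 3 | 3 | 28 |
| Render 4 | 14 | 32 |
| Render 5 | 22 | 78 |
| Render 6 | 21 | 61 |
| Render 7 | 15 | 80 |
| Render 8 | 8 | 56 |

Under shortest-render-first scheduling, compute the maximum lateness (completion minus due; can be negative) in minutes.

35

SPT (increasing processing time): Render 3 Render 8 Render 1 Render 4 Render 7 Render 2 Render 6 Render 5.
Render 3: 0→3, due 28, lateness -25
Render 8: 3→11, due 56, lateness -45
Render 1: 11→22, due 67, lateness -45
Render 4: 22→36, due 32, lateness 4
Render 7: 36→51, due 80, lateness -29
Render 2: 51→70, due 45, lateness 25
Render 6: 70→91, due 61, lateness 30
Render 5: 91→113, due 78, lateness 35
Maximum = 35.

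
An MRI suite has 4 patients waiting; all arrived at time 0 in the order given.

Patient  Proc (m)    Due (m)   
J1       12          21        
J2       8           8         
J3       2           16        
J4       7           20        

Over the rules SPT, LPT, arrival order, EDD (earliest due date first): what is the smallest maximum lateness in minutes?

SPT (increasing processing time): J3 J4 J2 J1.
J3: 0→2, due 16, lateness -14
J4: 2→9, due 20, lateness -11
J2: 9→17, due 8, lateness 9
J1: 17→29, due 21, lateness 8
Maximum = 9.
LPT (decreasing processing time): J1 J2 J4 J3.
J1: 0→12, due 21, lateness -9
J2: 12→20, due 8, lateness 12
J4: 20→27, due 20, lateness 7
J3: 27→29, due 16, lateness 13
Maximum = 13.
FIFO (arrival order): J1 J2 J3 J4.
J1: 0→12, due 21, lateness -9
J2: 12→20, due 8, lateness 12
J3: 20→22, due 16, lateness 6
J4: 22→29, due 20, lateness 9
Maximum = 12.
EDD (increasing due date): J2 J3 J4 J1.
J2: 0→8, due 8, lateness 0
J3: 8→10, due 16, lateness -6
J4: 10→17, due 20, lateness -3
J1: 17→29, due 21, lateness 8
Maximum = 8.
SPT 9, LPT 13, FIFO 12, EDD 8 → minimum 8.

8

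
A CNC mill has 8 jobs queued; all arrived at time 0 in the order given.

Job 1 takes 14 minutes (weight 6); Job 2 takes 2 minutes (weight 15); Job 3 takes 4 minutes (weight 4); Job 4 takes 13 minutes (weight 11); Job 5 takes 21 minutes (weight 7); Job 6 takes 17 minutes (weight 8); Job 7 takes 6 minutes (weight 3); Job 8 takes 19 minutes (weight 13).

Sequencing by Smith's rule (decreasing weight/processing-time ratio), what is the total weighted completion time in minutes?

WSPT (decreasing weight/processing-time ratio): Job 2 Job 3 Job 4 Job 8 Job 7 Job 6 Job 1 Job 5.
Job 2: finishes 2, weight 15, w·C = 30
Job 3: finishes 6, weight 4, w·C = 24
Job 4: finishes 19, weight 11, w·C = 209
Job 8: finishes 38, weight 13, w·C = 494
Job 7: finishes 44, weight 3, w·C = 132
Job 6: finishes 61, weight 8, w·C = 488
Job 1: finishes 75, weight 6, w·C = 450
Job 5: finishes 96, weight 7, w·C = 672
Sum = 30+24+209+494+132+488+450+672 = 2499.

2499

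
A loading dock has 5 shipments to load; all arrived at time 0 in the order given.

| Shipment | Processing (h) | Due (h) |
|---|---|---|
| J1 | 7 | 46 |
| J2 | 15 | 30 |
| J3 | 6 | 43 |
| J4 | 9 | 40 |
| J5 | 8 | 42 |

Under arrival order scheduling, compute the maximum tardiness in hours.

3

FIFO (arrival order): J1 J2 J3 J4 J5.
J1: 0→7, due 46, tardiness 0
J2: 7→22, due 30, tardiness 0
J3: 22→28, due 43, tardiness 0
J4: 28→37, due 40, tardiness 0
J5: 37→45, due 42, tardiness 3
Maximum = 3.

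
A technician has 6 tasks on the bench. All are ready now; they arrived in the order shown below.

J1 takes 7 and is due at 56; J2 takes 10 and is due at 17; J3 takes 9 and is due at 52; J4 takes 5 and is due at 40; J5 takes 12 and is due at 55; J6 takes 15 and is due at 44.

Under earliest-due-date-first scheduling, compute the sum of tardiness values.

2

EDD (increasing due date): J2 J4 J6 J3 J5 J1.
J2: 0→10, due 17, tardiness 0
J4: 10→15, due 40, tardiness 0
J6: 15→30, due 44, tardiness 0
J3: 30→39, due 52, tardiness 0
J5: 39→51, due 55, tardiness 0
J1: 51→58, due 56, tardiness 2
Sum = 0+0+0+0+0+2 = 2.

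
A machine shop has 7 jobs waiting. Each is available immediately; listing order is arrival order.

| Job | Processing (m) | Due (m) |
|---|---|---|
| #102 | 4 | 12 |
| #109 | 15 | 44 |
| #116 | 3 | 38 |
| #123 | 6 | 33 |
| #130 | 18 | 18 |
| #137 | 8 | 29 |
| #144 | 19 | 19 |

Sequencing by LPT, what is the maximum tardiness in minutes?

LPT (decreasing processing time): #144 #130 #109 #137 #123 #102 #116.
#144: 0→19, due 19, tardiness 0
#130: 19→37, due 18, tardiness 19
#109: 37→52, due 44, tardiness 8
#137: 52→60, due 29, tardiness 31
#123: 60→66, due 33, tardiness 33
#102: 66→70, due 12, tardiness 58
#116: 70→73, due 38, tardiness 35
Maximum = 58.

58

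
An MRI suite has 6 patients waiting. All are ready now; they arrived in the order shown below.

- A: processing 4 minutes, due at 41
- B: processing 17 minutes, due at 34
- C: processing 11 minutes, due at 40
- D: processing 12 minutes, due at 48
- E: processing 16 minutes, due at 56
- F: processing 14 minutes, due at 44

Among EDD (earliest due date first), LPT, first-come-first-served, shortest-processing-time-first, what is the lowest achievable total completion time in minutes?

218

EDD (increasing due date): B C A F D E.
B: 0→17
C: 17→28
A: 28→32
F: 32→46
D: 46→58
E: 58→74
Sum = 17+28+32+46+58+74 = 255.
LPT (decreasing processing time): B E F D C A.
B: 0→17
E: 17→33
F: 33→47
D: 47→59
C: 59→70
A: 70→74
Sum = 17+33+47+59+70+74 = 300.
FIFO (arrival order): A B C D E F.
A: 0→4
B: 4→21
C: 21→32
D: 32→44
E: 44→60
F: 60→74
Sum = 4+21+32+44+60+74 = 235.
SPT (increasing processing time): A C D F E B.
A: 0→4
C: 4→15
D: 15→27
F: 27→41
E: 41→57
B: 57→74
Sum = 4+15+27+41+57+74 = 218.
EDD 255, LPT 300, FIFO 235, SPT 218 → minimum 218.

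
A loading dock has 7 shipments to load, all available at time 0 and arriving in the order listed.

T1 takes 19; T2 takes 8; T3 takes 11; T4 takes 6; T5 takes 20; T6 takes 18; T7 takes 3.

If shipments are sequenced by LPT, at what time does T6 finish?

LPT (decreasing processing time): T5 T1 T6 T3 T2 T4 T7.
T5: 0→20
T1: 20→39
T6: 39→57

57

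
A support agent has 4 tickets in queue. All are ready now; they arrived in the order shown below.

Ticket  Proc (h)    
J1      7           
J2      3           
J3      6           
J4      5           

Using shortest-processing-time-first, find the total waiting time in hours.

SPT (increasing processing time): J2 J4 J3 J1.
J2: waits 0, runs 0→3
J4: waits 3, runs 3→8
J3: waits 8, runs 8→14
J1: waits 14, runs 14→21
Sum = 0+3+8+14 = 25.

25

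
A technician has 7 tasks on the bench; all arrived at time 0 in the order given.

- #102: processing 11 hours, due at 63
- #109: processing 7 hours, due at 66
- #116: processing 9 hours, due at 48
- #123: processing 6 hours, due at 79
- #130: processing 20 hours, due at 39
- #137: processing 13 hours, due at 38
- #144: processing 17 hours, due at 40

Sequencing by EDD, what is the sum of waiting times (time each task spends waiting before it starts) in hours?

302

EDD (increasing due date): #137 #130 #144 #116 #102 #109 #123.
#137: waits 0, runs 0→13
#130: waits 13, runs 13→33
#144: waits 33, runs 33→50
#116: waits 50, runs 50→59
#102: waits 59, runs 59→70
#109: waits 70, runs 70→77
#123: waits 77, runs 77→83
Sum = 0+13+33+50+59+70+77 = 302.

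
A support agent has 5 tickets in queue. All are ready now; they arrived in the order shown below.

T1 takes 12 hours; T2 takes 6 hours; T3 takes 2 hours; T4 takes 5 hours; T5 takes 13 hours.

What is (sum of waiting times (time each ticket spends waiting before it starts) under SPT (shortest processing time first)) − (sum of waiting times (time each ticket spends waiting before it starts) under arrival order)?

SPT (increasing processing time): T3 T4 T2 T1 T5.
T3: waits 0, runs 0→2
T4: waits 2, runs 2→7
T2: waits 7, runs 7→13
T1: waits 13, runs 13→25
T5: waits 25, runs 25→38
Sum = 0+2+7+13+25 = 47.
FIFO (arrival order): T1 T2 T3 T4 T5.
T1: waits 0, runs 0→12
T2: waits 12, runs 12→18
T3: waits 18, runs 18→20
T4: waits 20, runs 20→25
T5: waits 25, runs 25→38
Sum = 0+12+18+20+25 = 75.
Difference = 47 − 75 = -28.

-28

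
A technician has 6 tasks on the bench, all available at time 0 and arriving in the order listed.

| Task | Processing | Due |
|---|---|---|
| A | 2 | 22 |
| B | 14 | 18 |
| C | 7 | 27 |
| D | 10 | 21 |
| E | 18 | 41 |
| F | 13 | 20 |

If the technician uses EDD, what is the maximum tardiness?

23

EDD (increasing due date): B F D A C E.
B: 0→14, due 18, tardiness 0
F: 14→27, due 20, tardiness 7
D: 27→37, due 21, tardiness 16
A: 37→39, due 22, tardiness 17
C: 39→46, due 27, tardiness 19
E: 46→64, due 41, tardiness 23
Maximum = 23.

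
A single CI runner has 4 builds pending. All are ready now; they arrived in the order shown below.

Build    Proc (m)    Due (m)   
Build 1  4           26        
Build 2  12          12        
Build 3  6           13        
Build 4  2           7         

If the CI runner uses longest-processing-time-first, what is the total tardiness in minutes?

LPT (decreasing processing time): Build 2 Build 3 Build 1 Build 4.
Build 2: 0→12, due 12, tardiness 0
Build 3: 12→18, due 13, tardiness 5
Build 1: 18→22, due 26, tardiness 0
Build 4: 22→24, due 7, tardiness 17
Sum = 0+5+0+17 = 22.

22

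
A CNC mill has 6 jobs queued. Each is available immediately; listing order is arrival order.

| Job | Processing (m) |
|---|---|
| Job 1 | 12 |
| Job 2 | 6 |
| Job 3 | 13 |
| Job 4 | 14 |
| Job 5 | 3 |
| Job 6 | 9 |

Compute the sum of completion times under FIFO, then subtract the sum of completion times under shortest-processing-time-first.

FIFO (arrival order): Job 1 Job 2 Job 3 Job 4 Job 5 Job 6.
Job 1: 0→12
Job 2: 12→18
Job 3: 18→31
Job 4: 31→45
Job 5: 45→48
Job 6: 48→57
Sum = 12+18+31+45+48+57 = 211.
SPT (increasing processing time): Job 5 Job 2 Job 6 Job 1 Job 3 Job 4.
Job 5: 0→3
Job 2: 3→9
Job 6: 9→18
Job 1: 18→30
Job 3: 30→43
Job 4: 43→57
Sum = 3+9+18+30+43+57 = 160.
Difference = 211 − 160 = 51.

51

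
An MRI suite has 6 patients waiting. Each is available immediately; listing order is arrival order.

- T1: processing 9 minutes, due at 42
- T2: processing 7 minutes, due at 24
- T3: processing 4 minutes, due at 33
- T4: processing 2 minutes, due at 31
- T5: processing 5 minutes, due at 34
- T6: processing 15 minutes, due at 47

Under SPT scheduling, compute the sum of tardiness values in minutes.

0

SPT (increasing processing time): T4 T3 T5 T2 T1 T6.
T4: 0→2, due 31, tardiness 0
T3: 2→6, due 33, tardiness 0
T5: 6→11, due 34, tardiness 0
T2: 11→18, due 24, tardiness 0
T1: 18→27, due 42, tardiness 0
T6: 27→42, due 47, tardiness 0
Sum = 0+0+0+0+0+0 = 0.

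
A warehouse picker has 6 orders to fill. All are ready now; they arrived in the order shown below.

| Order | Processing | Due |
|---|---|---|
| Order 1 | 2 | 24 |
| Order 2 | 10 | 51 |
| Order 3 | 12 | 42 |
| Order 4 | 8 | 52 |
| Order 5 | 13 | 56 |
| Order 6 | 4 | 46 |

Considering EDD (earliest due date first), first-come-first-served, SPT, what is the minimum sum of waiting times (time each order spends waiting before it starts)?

EDD (increasing due date): Order 1 Order 3 Order 6 Order 2 Order 4 Order 5.
Order 1: waits 0, runs 0→2
Order 3: waits 2, runs 2→14
Order 6: waits 14, runs 14→18
Order 2: waits 18, runs 18→28
Order 4: waits 28, runs 28→36
Order 5: waits 36, runs 36→49
Sum = 0+2+14+18+28+36 = 98.
FIFO (arrival order): Order 1 Order 2 Order 3 Order 4 Order 5 Order 6.
Order 1: waits 0, runs 0→2
Order 2: waits 2, runs 2→12
Order 3: waits 12, runs 12→24
Order 4: waits 24, runs 24→32
Order 5: waits 32, runs 32→45
Order 6: waits 45, runs 45→49
Sum = 0+2+12+24+32+45 = 115.
SPT (increasing processing time): Order 1 Order 6 Order 4 Order 2 Order 3 Order 5.
Order 1: waits 0, runs 0→2
Order 6: waits 2, runs 2→6
Order 4: waits 6, runs 6→14
Order 2: waits 14, runs 14→24
Order 3: waits 24, runs 24→36
Order 5: waits 36, runs 36→49
Sum = 0+2+6+14+24+36 = 82.
EDD 98, FIFO 115, SPT 82 → minimum 82.

82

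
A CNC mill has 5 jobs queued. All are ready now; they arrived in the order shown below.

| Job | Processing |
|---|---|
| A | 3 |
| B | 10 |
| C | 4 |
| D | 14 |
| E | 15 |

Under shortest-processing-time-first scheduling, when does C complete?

7

SPT (increasing processing time): A C B D E.
A: 0→3
C: 3→7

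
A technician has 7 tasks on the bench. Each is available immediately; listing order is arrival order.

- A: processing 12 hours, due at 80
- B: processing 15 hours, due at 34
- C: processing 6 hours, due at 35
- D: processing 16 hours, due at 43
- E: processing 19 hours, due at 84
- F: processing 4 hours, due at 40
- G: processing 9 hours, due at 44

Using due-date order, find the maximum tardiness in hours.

EDD (increasing due date): B C F D G A E.
B: 0→15, due 34, tardiness 0
C: 15→21, due 35, tardiness 0
F: 21→25, due 40, tardiness 0
D: 25→41, due 43, tardiness 0
G: 41→50, due 44, tardiness 6
A: 50→62, due 80, tardiness 0
E: 62→81, due 84, tardiness 0
Maximum = 6.

6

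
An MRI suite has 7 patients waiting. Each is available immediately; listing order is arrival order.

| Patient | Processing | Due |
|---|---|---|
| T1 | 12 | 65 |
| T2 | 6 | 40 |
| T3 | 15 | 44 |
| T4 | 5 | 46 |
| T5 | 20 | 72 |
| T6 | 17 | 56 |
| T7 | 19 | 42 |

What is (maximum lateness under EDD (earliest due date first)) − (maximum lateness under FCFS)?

-30

EDD (increasing due date): T2 T7 T3 T4 T6 T1 T5.
T2: 0→6, due 40, lateness -34
T7: 6→25, due 42, lateness -17
T3: 25→40, due 44, lateness -4
T4: 40→45, due 46, lateness -1
T6: 45→62, due 56, lateness 6
T1: 62→74, due 65, lateness 9
T5: 74→94, due 72, lateness 22
Maximum = 22.
FIFO (arrival order): T1 T2 T3 T4 T5 T6 T7.
T1: 0→12, due 65, lateness -53
T2: 12→18, due 40, lateness -22
T3: 18→33, due 44, lateness -11
T4: 33→38, due 46, lateness -8
T5: 38→58, due 72, lateness -14
T6: 58→75, due 56, lateness 19
T7: 75→94, due 42, lateness 52
Maximum = 52.
Difference = 22 − 52 = -30.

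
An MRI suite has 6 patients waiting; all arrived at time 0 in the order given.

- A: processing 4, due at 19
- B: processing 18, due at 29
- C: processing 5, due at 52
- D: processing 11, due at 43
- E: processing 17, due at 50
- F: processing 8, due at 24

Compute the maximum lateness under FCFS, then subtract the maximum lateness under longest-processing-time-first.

-5

FIFO (arrival order): A B C D E F.
A: 0→4, due 19, lateness -15
B: 4→22, due 29, lateness -7
C: 22→27, due 52, lateness -25
D: 27→38, due 43, lateness -5
E: 38→55, due 50, lateness 5
F: 55→63, due 24, lateness 39
Maximum = 39.
LPT (decreasing processing time): B E D F C A.
B: 0→18, due 29, lateness -11
E: 18→35, due 50, lateness -15
D: 35→46, due 43, lateness 3
F: 46→54, due 24, lateness 30
C: 54→59, due 52, lateness 7
A: 59→63, due 19, lateness 44
Maximum = 44.
Difference = 39 − 44 = -5.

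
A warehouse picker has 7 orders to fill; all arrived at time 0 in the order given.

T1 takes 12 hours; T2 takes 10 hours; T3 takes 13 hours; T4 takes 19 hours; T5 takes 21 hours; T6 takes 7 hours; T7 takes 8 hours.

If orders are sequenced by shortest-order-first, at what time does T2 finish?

25

SPT (increasing processing time): T6 T7 T2 T1 T3 T4 T5.
T6: 0→7
T7: 7→15
T2: 15→25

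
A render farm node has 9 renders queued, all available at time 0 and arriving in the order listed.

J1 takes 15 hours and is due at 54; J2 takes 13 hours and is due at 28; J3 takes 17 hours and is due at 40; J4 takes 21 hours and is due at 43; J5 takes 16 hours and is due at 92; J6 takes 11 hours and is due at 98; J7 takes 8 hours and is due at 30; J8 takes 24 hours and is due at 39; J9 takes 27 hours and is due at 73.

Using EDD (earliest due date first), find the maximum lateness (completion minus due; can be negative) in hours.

EDD (increasing due date): J2 J7 J8 J3 J4 J1 J9 J5 J6.
J2: 0→13, due 28, lateness -15
J7: 13→21, due 30, lateness -9
J8: 21→45, due 39, lateness 6
J3: 45→62, due 40, lateness 22
J4: 62→83, due 43, lateness 40
J1: 83→98, due 54, lateness 44
J9: 98→125, due 73, lateness 52
J5: 125→141, due 92, lateness 49
J6: 141→152, due 98, lateness 54
Maximum = 54.

54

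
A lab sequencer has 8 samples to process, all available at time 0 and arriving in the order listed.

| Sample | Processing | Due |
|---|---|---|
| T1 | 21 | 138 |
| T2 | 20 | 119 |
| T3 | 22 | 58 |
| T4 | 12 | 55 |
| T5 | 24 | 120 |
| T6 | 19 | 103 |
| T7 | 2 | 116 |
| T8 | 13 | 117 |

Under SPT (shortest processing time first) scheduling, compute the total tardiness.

SPT (increasing processing time): T7 T4 T8 T6 T2 T1 T3 T5.
T7: 0→2, due 116, tardiness 0
T4: 2→14, due 55, tardiness 0
T8: 14→27, due 117, tardiness 0
T6: 27→46, due 103, tardiness 0
T2: 46→66, due 119, tardiness 0
T1: 66→87, due 138, tardiness 0
T3: 87→109, due 58, tardiness 51
T5: 109→133, due 120, tardiness 13
Sum = 0+0+0+0+0+0+51+13 = 64.

64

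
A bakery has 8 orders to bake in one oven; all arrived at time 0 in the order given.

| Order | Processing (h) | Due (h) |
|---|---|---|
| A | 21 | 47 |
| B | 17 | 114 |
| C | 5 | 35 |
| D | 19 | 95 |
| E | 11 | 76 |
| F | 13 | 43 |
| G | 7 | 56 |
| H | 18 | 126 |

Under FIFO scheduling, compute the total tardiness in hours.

88

FIFO (arrival order): A B C D E F G H.
A: 0→21, due 47, tardiness 0
B: 21→38, due 114, tardiness 0
C: 38→43, due 35, tardiness 8
D: 43→62, due 95, tardiness 0
E: 62→73, due 76, tardiness 0
F: 73→86, due 43, tardiness 43
G: 86→93, due 56, tardiness 37
H: 93→111, due 126, tardiness 0
Sum = 0+0+8+0+0+43+37+0 = 88.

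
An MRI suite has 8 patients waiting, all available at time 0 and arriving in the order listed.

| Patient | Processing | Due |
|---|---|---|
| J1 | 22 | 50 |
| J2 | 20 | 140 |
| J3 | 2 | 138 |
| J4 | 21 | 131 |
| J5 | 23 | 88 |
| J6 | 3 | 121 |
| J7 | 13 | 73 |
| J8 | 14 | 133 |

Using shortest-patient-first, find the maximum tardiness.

45

SPT (increasing processing time): J3 J6 J7 J8 J2 J4 J1 J5.
J3: 0→2, due 138, tardiness 0
J6: 2→5, due 121, tardiness 0
J7: 5→18, due 73, tardiness 0
J8: 18→32, due 133, tardiness 0
J2: 32→52, due 140, tardiness 0
J4: 52→73, due 131, tardiness 0
J1: 73→95, due 50, tardiness 45
J5: 95→118, due 88, tardiness 30
Maximum = 45.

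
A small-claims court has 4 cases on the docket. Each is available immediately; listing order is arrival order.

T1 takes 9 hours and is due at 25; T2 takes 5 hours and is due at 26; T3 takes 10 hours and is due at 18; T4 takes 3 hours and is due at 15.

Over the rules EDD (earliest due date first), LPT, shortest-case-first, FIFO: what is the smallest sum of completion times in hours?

55

EDD (increasing due date): T4 T3 T1 T2.
T4: 0→3
T3: 3→13
T1: 13→22
T2: 22→27
Sum = 3+13+22+27 = 65.
LPT (decreasing processing time): T3 T1 T2 T4.
T3: 0→10
T1: 10→19
T2: 19→24
T4: 24→27
Sum = 10+19+24+27 = 80.
SPT (increasing processing time): T4 T2 T1 T3.
T4: 0→3
T2: 3→8
T1: 8→17
T3: 17→27
Sum = 3+8+17+27 = 55.
FIFO (arrival order): T1 T2 T3 T4.
T1: 0→9
T2: 9→14
T3: 14→24
T4: 24→27
Sum = 9+14+24+27 = 74.
EDD 65, LPT 80, SPT 55, FIFO 74 → minimum 55.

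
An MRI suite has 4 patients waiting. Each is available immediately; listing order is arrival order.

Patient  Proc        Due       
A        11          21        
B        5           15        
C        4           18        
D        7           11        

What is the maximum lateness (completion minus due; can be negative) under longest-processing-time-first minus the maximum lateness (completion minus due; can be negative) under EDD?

3

LPT (decreasing processing time): A D B C.
A: 0→11, due 21, lateness -10
D: 11→18, due 11, lateness 7
B: 18→23, due 15, lateness 8
C: 23→27, due 18, lateness 9
Maximum = 9.
EDD (increasing due date): D B C A.
D: 0→7, due 11, lateness -4
B: 7→12, due 15, lateness -3
C: 12→16, due 18, lateness -2
A: 16→27, due 21, lateness 6
Maximum = 6.
Difference = 9 − 6 = 3.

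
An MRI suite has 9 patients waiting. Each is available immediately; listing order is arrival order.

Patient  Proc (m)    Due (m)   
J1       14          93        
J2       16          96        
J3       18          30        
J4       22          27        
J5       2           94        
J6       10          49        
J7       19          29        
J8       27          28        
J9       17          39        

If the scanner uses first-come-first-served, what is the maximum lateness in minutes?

106

FIFO (arrival order): J1 J2 J3 J4 J5 J6 J7 J8 J9.
J1: 0→14, due 93, lateness -79
J2: 14→30, due 96, lateness -66
J3: 30→48, due 30, lateness 18
J4: 48→70, due 27, lateness 43
J5: 70→72, due 94, lateness -22
J6: 72→82, due 49, lateness 33
J7: 82→101, due 29, lateness 72
J8: 101→128, due 28, lateness 100
J9: 128→145, due 39, lateness 106
Maximum = 106.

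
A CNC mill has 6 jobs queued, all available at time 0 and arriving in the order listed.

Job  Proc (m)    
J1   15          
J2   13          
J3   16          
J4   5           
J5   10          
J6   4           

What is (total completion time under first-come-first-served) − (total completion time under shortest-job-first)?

FIFO (arrival order): J1 J2 J3 J4 J5 J6.
J1: 0→15
J2: 15→28
J3: 28→44
J4: 44→49
J5: 49→59
J6: 59→63
Sum = 15+28+44+49+59+63 = 258.
SPT (increasing processing time): J6 J4 J5 J2 J1 J3.
J6: 0→4
J4: 4→9
J5: 9→19
J2: 19→32
J1: 32→47
J3: 47→63
Sum = 4+9+19+32+47+63 = 174.
Difference = 258 − 174 = 84.

84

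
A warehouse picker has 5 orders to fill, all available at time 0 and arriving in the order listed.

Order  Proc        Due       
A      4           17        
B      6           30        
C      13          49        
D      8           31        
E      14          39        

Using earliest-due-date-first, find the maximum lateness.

-4

EDD (increasing due date): A B D E C.
A: 0→4, due 17, lateness -13
B: 4→10, due 30, lateness -20
D: 10→18, due 31, lateness -13
E: 18→32, due 39, lateness -7
C: 32→45, due 49, lateness -4
Maximum = -4.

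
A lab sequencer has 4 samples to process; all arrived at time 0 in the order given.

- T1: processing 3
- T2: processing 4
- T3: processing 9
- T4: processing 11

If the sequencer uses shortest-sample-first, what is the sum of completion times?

53

SPT (increasing processing time): T1 T2 T3 T4.
T1: 0→3
T2: 3→7
T3: 7→16
T4: 16→27
Sum = 3+7+16+27 = 53.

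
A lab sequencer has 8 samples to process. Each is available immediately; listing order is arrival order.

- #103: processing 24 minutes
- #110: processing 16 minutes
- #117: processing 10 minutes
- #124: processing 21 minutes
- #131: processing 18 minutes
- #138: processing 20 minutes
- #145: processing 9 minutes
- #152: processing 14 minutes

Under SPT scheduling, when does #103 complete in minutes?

SPT (increasing processing time): #145 #117 #152 #110 #131 #138 #124 #103.
#145: 0→9
#117: 9→19
#152: 19→33
#110: 33→49
#131: 49→67
#138: 67→87
#124: 87→108
#103: 108→132

132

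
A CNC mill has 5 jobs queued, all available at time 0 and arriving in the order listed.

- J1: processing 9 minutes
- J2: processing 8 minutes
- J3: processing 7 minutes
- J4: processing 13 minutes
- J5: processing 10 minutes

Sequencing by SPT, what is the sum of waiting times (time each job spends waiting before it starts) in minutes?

80

SPT (increasing processing time): J3 J2 J1 J5 J4.
J3: waits 0, runs 0→7
J2: waits 7, runs 7→15
J1: waits 15, runs 15→24
J5: waits 24, runs 24→34
J4: waits 34, runs 34→47
Sum = 0+7+15+24+34 = 80.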